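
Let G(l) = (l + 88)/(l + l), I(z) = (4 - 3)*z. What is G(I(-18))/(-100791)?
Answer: 35/1814238 ≈ 1.9292e-5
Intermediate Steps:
I(z) = z (I(z) = 1*z = z)
G(l) = (88 + l)/(2*l) (G(l) = (88 + l)/((2*l)) = (88 + l)*(1/(2*l)) = (88 + l)/(2*l))
G(I(-18))/(-100791) = ((½)*(88 - 18)/(-18))/(-100791) = ((½)*(-1/18)*70)*(-1/100791) = -35/18*(-1/100791) = 35/1814238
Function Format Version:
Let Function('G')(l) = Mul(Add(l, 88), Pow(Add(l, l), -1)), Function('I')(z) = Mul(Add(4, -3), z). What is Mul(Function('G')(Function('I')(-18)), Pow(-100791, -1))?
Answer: Rational(35, 1814238) ≈ 1.9292e-5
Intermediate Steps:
Function('I')(z) = z (Function('I')(z) = Mul(1, z) = z)
Function('G')(l) = Mul(Rational(1, 2), Pow(l, -1), Add(88, l)) (Function('G')(l) = Mul(Add(88, l), Pow(Mul(2, l), -1)) = Mul(Add(88, l), Mul(Rational(1, 2), Pow(l, -1))) = Mul(Rational(1, 2), Pow(l, -1), Add(88, l)))
Mul(Function('G')(Function('I')(-18)), Pow(-100791, -1)) = Mul(Mul(Rational(1, 2), Pow(-18, -1), Add(88, -18)), Pow(-100791, -1)) = Mul(Mul(Rational(1, 2), Rational(-1, 18), 70), Rational(-1, 100791)) = Mul(Rational(-35, 18), Rational(-1, 100791)) = Rational(35, 1814238)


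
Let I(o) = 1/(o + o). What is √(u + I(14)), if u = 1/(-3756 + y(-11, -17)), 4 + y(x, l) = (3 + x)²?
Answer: √30261/924 ≈ 0.18827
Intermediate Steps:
y(x, l) = -4 + (3 + x)²
I(o) = 1/(2*o)
u = -1/3696 (u = 1/(-3756 + (-4 + (3 - 11)²)) = 1/(-3756 + (-4 + (-8)²)) = 1/(-3756 + (-4 + 64)) = 1/(-3756 + 60) = 1/(-3696) = -1/3696 ≈ -0.00027056)
√(u + I(14)) = √(-1/3696 + (½)/14) = √(-1/3696 + (½)*(1/14)) = √(-1/3696 + 1/28) = √(131/3696) = √30261/924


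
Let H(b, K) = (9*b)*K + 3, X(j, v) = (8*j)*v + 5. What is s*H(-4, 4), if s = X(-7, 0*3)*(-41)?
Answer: 28905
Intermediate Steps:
X(j, v) = 5 + 8*j*v (X(j, v) = 8*j*v + 5 = 5 + 8*j*v)
H(b, K) = 3 + 9*K*b (H(b, K) = 9*K*b + 3 = 3 + 9*K*b)
s = -205 (s = (5 + 8*(-7)*(0*3))*(-41) = (5 + 8*(-7)*0)*(-41) = (5 + 0)*(-41) = 5*(-41) = -205)
s*H(-4, 4) = -205*(3 + 9*4*(-4)) = -205*(3 - 144) = -205*(-141) = 28905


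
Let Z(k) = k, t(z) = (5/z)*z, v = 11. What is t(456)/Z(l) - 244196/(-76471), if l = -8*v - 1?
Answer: 21351089/6805919 ≈ 3.1371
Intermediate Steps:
t(z) = 5
l = -89 (l = -8*11 - 1 = -88 - 1 = -89)
t(456)/Z(l) - 244196/(-76471) = 5/(-89) - 244196/(-76471) = 5*(-1/89) - 244196*(-1/76471) = -5/89 + 244196/76471 = 21351089/6805919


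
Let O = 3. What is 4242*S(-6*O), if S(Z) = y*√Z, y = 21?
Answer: 267246*I*√2 ≈ 3.7794e+5*I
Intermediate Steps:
S(Z) = 21*√Z
4242*S(-6*O) = 4242*(21*√(-6*3)) = 4242*(21*√(-18)) = 4242*(21*(3*I*√2)) = 4242*(63*I*√2) = 267246*I*√2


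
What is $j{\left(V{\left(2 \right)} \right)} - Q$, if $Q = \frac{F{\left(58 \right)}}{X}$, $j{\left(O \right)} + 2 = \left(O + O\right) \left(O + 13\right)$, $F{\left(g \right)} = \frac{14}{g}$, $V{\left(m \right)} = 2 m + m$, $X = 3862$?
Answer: $\frac{25311541}{111998} \approx 226.0$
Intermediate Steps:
$V{\left(m \right)} = 3 m$
$j{\left(O \right)} = -2 + 2 O \left(13 + O\right)$ ($j{\left(O \right)} = -2 + \left(O + O\right) \left(O + 13\right) = -2 + 2 O \left(13 + O\right)$)
$Q = \frac{7}{111998}$ ($Q = \frac{14 \cdot \frac{1}{58}}{3862} = 14 \cdot \frac{1}{58} \cdot \frac{1}{3862} = \frac{7}{29} \cdot \frac{1}{3862} = \frac{7}{111998} \approx 6.2501 \cdot 10^{-5}$)
$j{\left(V{\left(2 \right)} \right)} - Q = \left(-2 + 2 \left(3 \cdot 2\right)^{2} + 26 \cdot 3 \cdot 2\right) - \frac{7}{111998} = \left(-2 + 2 \cdot 6^{2} + 26 \cdot 6\right) - \frac{7}{111998} = \left(-2 + 2 \cdot 36 + 156\right) - \frac{7}{111998} = \left(-2 + 72 + 156\right) - \frac{7}{111998} = 226 - \frac{7}{111998} = \frac{25311541}{111998}$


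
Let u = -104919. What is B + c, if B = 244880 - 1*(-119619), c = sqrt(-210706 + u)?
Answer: 364499 + 25*I*sqrt(505) ≈ 3.645e+5 + 561.8*I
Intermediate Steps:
c = 25*I*sqrt(505) (c = sqrt(-210706 - 104919) = sqrt(-315625) = 25*I*sqrt(505) ≈ 561.8*I)
B = 364499 (B = 244880 + 119619 = 364499)
B + c = 364499 + 25*I*sqrt(505)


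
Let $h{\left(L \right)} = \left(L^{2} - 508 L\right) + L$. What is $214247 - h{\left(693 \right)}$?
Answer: $85349$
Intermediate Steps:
$h{\left(L \right)} = L^{2} - 507 L$
$214247 - h{\left(693 \right)} = 214247 - 693 \left(-507 + 693\right) = 214247 - 693 \cdot 186 = 214247 - 128898 = 85349$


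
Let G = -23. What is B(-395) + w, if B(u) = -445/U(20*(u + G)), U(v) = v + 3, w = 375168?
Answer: 3135279421/8357 ≈ 3.7517e+5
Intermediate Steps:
U(v) = 3 + v
B(u) = -445/(-457 + 20*u) (B(u) = -445/(3 + 20*(u - 23)) = -445/(3 + 20*(-23 + u)) = -445/(3 + (-460 + 20*u)) = -445/(-457 + 20*u))
B(-395) + w = -445/(-457 + 20*(-395)) + 375168 = -445/(-457 - 7900) + 375168 = -445/(-8357) + 375168 = -445*(-1/8357) + 375168 = 445/8357 + 375168 = 3135279421/8357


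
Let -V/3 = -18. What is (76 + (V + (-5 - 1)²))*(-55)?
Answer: -9130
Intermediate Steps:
V = 54 (V = -3*(-18) = 54)
(76 + (V + (-5 - 1)²))*(-55) = (76 + (54 + (-5 - 1)²))*(-55) = (76 + (54 + (-6)²))*(-55) = (76 + (54 + 36))*(-55) = (76 + 90)*(-55) = 166*(-55) = -9130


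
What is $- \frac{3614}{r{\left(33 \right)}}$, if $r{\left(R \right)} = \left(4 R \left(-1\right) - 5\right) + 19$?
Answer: $\frac{1807}{59} \approx 30.627$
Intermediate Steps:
$r{\left(R \right)} = 14 - 4 R$ ($r{\left(R \right)} = \left(- 4 R - 5\right) + 19 = \left(-5 - 4 R\right) + 19 = 14 - 4 R$)
$- \frac{3614}{r{\left(33 \right)}} = - \frac{3614}{14 - 132} = - \frac{3614}{-118} = \left(-3614\right) \left(- \frac{1}{118}\right) = \frac{1807}{59}$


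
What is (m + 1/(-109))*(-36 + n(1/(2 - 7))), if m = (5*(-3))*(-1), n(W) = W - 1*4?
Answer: -328434/545 ≈ -602.63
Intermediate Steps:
n(W) = -4 + W (n(W) = W - 4 = -4 + W)
m = 15 (m = -15*(-1) = 15)
(m + 1/(-109))*(-36 + n(1/(2 - 7))) = (15 + 1/(-109))*(-36 + (-4 + 1/(2 - 7))) = (15 - 1/109)*(-36 + (-4 + 1/(-5))) = 1634*(-36 + (-4 - ⅕))/109 = 1634*(-36 - 21/5)/109 = (1634/109)*(-201/5) = -328434/545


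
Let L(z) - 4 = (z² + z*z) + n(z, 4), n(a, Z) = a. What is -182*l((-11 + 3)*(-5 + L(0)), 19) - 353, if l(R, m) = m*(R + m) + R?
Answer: -95175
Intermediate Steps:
L(z) = 4 + z + 2*z² (L(z) = 4 + ((z² + z*z) + z) = 4 + ((z² + z²) + z) = 4 + (2*z² + z) = 4 + (z + 2*z²) = 4 + z + 2*z²)
l(R, m) = R + m*(R + m)
-182*l((-11 + 3)*(-5 + L(0)), 19) - 353 = -182*((-11 + 3)*(-5 + (4 + 0 + 2*0²)) + 19² + ((-11 + 3)*(-5 + (4 + 0 + 2*0²)))*19) - 353 = -182*(-8*(-5 + (4 + 0 + 2*0)) + 361 - 8*(-5 + (4 + 0 + 2*0))*19) - 353 = -182*(-8*(-5 + (4 + 0 + 0)) + 361 - 8*(-5 + (4 + 0 + 0))*19) - 353 = -182*(-8*(-5 + 4) + 361 - 8*(-5 + 4)*19) - 353 = -182*(-8*(-1) + 361 - 8*(-1)*19) - 353 = -182*(8 + 361 + 8*19) - 353 = -182*(8 + 361 + 152) - 353 = -182*521 - 353 = -94822 - 353 = -95175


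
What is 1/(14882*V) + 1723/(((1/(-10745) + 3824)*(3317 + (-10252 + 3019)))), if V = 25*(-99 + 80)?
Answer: -65516432091707/568711342703403900 ≈ -0.00011520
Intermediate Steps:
V = -475 (V = 25*(-19) = -475)
1/(14882*V) + 1723/(((1/(-10745) + 3824)*(3317 + (-10252 + 3019)))) = 1/(14882*(-475)) + 1723/(((1/(-10745) + 3824)*(3317 + (-10252 + 3019)))) = (1/14882)*(-1/475) + 1723/(((-1/10745 + 3824)*(3317 - 7233))) = -1/7068950 + 1723/(((41088879/10745)*(-3916))) = -1/7068950 + 1723/(-160904050164/10745) = -1/7068950 + 1723*(-10745/160904050164) = -1/7068950 - 18513635/160904050164 = -65516432091707/568711342703403900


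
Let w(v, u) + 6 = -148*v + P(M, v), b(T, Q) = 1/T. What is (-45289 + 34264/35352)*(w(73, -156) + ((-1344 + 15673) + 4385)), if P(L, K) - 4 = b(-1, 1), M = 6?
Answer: -1582410577856/4419 ≈ -3.5809e+8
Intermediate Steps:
P(L, K) = 3 (P(L, K) = 4 + 1/(-1) = 4 - 1 = 3)
w(v, u) = -3 - 148*v (w(v, u) = -6 + (-148*v + 3) = -6 + (3 - 148*v) = -3 - 148*v)
(-45289 + 34264/35352)*(w(73, -156) + ((-1344 + 15673) + 4385)) = (-45289 + 34264/35352)*((-3 - 148*73) + ((-1344 + 15673) + 4385)) = (-45289 + 34264*(1/35352))*((-3 - 10804) + (14329 + 4385)) = (-45289 + 4283/4419)*(-10807 + 18714) = -200127808/4419*7907 = -1582410577856/4419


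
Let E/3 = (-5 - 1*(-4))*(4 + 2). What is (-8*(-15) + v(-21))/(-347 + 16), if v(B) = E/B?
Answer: -846/2317 ≈ -0.36513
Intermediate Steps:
E = -18 (E = 3*((-5 - 1*(-4))*(4 + 2)) = 3*((-5 + 4)*6) = 3*(-1*6) = 3*(-6) = -18)
v(B) = -18/B
(-8*(-15) + v(-21))/(-347 + 16) = (-8*(-15) - 18/(-21))/(-347 + 16) = (120 - 18*(-1/21))/(-331) = (120 + 6/7)*(-1/331) = (846/7)*(-1/331) = -846/2317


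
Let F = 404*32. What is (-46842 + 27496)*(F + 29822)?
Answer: -827041500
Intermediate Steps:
F = 12928
(-46842 + 27496)*(F + 29822) = (-46842 + 27496)*(12928 + 29822) = -19346*42750 = -827041500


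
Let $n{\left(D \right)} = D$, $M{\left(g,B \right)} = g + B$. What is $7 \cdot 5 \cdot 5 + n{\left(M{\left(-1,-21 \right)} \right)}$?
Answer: $153$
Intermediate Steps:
$M{\left(g,B \right)} = B + g$
$7 \cdot 5 \cdot 5 + n{\left(M{\left(-1,-21 \right)} \right)} = 7 \cdot 5 \cdot 5 - 22 = 35 \cdot 5 - 22 = 175 - 22 = 153$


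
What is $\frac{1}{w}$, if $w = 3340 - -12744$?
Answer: $\frac{1}{16084} \approx 6.2174 \cdot 10^{-5}$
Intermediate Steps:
$w = 16084$ ($w = 3340 + 12744 = 16084$)
$\frac{1}{w} = \frac{1}{16084}$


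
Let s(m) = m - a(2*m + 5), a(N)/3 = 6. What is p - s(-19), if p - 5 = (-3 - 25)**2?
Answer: 826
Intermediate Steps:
a(N) = 18 (a(N) = 3*6 = 18)
s(m) = -18 + m (s(m) = m - 1*18 = m - 18 = -18 + m)
p = 789 (p = 5 + (-3 - 25)**2 = 5 + (-28)**2 = 5 + 784 = 789)
p - s(-19) = 789 - (-18 - 19) = 789 - 1*(-37) = 789 + 37 = 826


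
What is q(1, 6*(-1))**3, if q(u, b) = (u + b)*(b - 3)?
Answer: 91125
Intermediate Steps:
q(u, b) = (-3 + b)*(b + u) (q(u, b) = (b + u)*(-3 + b) = (-3 + b)*(b + u))
q(1, 6*(-1))**3 = ((6*(-1))**2 - 18*(-1) - 3*1 + (6*(-1))*1)**3 = ((-6)**2 - 3*(-6) - 3 - 6*1)**3 = (36 + 18 - 3 - 6)**3 = 45**3 = 91125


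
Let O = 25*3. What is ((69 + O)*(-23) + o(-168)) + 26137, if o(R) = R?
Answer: 22657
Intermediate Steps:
O = 75
((69 + O)*(-23) + o(-168)) + 26137 = ((69 + 75)*(-23) - 168) + 26137 = (144*(-23) - 168) + 26137 = (-3312 - 168) + 26137 = -3480 + 26137 = 22657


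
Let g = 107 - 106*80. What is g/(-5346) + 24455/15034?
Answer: 21384676/6697647 ≈ 3.1929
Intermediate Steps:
g = -8373 (g = 107 - 8480 = -8373)
g/(-5346) + 24455/15034 = -8373/(-5346) + 24455/15034 = -8373*(-1/5346) + 24455*(1/15034) = 2791/1782 + 24455/15034 = 21384676/6697647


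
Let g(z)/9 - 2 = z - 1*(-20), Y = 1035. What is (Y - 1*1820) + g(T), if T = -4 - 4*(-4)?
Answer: -479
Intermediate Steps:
T = 12 (T = -4 + 16 = 12)
g(z) = 198 + 9*z (g(z) = 18 + 9*(z - 1*(-20)) = 18 + 9*(z + 20) = 18 + 9*(20 + z) = 18 + (180 + 9*z) = 198 + 9*z)
(Y - 1*1820) + g(T) = (1035 - 1*1820) + (198 + 9*12) = (1035 - 1820) + (198 + 108) = -785 + 306 = -479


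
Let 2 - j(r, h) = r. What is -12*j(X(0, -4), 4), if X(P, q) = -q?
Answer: 24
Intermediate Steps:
j(r, h) = 2 - r
-12*j(X(0, -4), 4) = -12*(2 - (-1)*(-4)) = -12*(2 - 1*4) = -12*(2 - 4) = -12*(-2) = 24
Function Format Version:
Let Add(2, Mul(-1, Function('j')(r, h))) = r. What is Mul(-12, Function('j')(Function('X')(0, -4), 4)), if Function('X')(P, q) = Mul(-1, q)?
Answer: 24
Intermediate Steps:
Function('j')(r, h) = Add(2, Mul(-1, r))
Mul(-12, Function('j')(Function('X')(0, -4), 4)) = Mul(-12, Add(2, Mul(-1, Mul(-1, -4)))) = Mul(-12, Add(2, Mul(-1, 4))) = Mul(-12, Add(2, -4)) = Mul(-12, -2) = 24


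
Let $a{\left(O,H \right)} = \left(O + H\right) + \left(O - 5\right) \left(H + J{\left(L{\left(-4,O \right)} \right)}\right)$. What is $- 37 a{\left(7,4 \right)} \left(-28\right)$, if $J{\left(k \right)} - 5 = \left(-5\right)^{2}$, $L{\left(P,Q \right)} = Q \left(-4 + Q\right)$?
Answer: $81844$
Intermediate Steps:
$J{\left(k \right)} = 30$ ($J{\left(k \right)} = 5 + \left(-5\right)^{2} = 5 + 25 = 30$)
$a{\left(O,H \right)} = H + O + \left(-5 + O\right) \left(30 + H\right)$ ($a{\left(O,H \right)} = \left(O + H\right) + \left(O - 5\right) \left(H + 30\right) = \left(H + O\right) + \left(-5 + O\right) \left(30 + H\right) = H + O + \left(-5 + O\right) \left(30 + H\right)$)
$- 37 a{\left(7,4 \right)} \left(-28\right) = - 37 \left(-150 - 16 + 31 \cdot 7 + 4 \cdot 7\right) \left(-28\right) = - 37 \left(-150 - 16 + 217 + 28\right) \left(-28\right) = \left(-37\right) 79 \left(-28\right) = \left(-2923\right) \left(-28\right) = 81844$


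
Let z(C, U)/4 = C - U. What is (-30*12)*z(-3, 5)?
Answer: 11520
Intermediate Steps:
z(C, U) = -4*U + 4*C (z(C, U) = 4*(C - U) = -4*U + 4*C)
(-30*12)*z(-3, 5) = (-30*12)*(-4*5 + 4*(-3)) = -360*(-20 - 12) = -360*(-32) = 11520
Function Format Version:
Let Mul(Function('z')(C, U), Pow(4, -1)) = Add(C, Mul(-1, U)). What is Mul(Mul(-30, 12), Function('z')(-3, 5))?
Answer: 11520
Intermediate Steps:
Function('z')(C, U) = Add(Mul(-4, U), Mul(4, C)) (Function('z')(C, U) = Mul(4, Add(C, Mul(-1, U))) = Add(Mul(-4, U), Mul(4, C)))
Mul(Mul(-30, 12), Function('z')(-3, 5)) = Mul(Mul(-30, 12), Add(Mul(-4, 5), Mul(4, -3))) = Mul(-360, Add(-20, -12)) = Mul(-360, -32) = 11520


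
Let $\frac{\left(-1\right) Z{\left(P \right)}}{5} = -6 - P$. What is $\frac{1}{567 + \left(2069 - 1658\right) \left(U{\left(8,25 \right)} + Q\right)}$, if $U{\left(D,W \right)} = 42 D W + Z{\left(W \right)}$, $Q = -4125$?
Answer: $\frac{1}{1821297} \approx 5.4906 \cdot 10^{-7}$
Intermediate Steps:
$Z{\left(P \right)} = 30 + 5 P$ ($Z{\left(P \right)} = - 5 \left(-6 - P\right) = 30 + 5 P$)
$U{\left(D,W \right)} = 30 + 5 W + 42 D W$ ($U{\left(D,W \right)} = 42 D W + \left(30 + 5 W\right) = 30 + 5 W + 42 D W$)
$\frac{1}{567 + \left(2069 - 1658\right) \left(U{\left(8,25 \right)} + Q\right)} = \frac{1}{567 + \left(2069 - 1658\right) \left(\left(30 + 5 \cdot 25 + 42 \cdot 8 \cdot 25\right) - 4125\right)} = \frac{1}{567 + 411 \left(\left(30 + 125 + 8400\right) - 4125\right)} = \frac{1}{567 + 411 \left(8555 - 4125\right)} = \frac{1}{567 + 411 \cdot 4430} = \frac{1}{567 + 1820730} = \frac{1}{1821297}$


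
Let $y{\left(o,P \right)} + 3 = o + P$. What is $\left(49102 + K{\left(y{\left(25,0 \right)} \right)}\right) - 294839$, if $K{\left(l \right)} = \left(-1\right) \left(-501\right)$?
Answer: $-245236$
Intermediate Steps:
$y{\left(o,P \right)} = -3 + P + o$ ($y{\left(o,P \right)} = -3 + \left(o + P\right) = -3 + \left(P + o\right) = -3 + P + o$)
$K{\left(l \right)} = 501$
$\left(49102 + K{\left(y{\left(25,0 \right)} \right)}\right) - 294839 = \left(49102 + 501\right) - 294839 = 49603 - 294839 = -245236$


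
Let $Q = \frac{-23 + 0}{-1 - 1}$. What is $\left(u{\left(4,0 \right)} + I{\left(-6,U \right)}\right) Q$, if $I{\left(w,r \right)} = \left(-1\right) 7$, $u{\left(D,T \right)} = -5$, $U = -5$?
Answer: $-138$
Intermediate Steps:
$I{\left(w,r \right)} = -7$
$Q = \frac{23}{2}$ ($Q = - \frac{23}{-2} = \left(-23\right) \left(- \frac{1}{2}\right) = \frac{23}{2} \approx 11.5$)
$\left(u{\left(4,0 \right)} + I{\left(-6,U \right)}\right) Q = \left(-5 - 7\right) \frac{23}{2} = \left(-12\right) \frac{23}{2} = -138$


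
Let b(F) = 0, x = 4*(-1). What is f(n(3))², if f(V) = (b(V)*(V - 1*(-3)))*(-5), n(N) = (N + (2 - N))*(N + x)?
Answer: 0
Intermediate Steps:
x = -4
n(N) = -8 + 2*N (n(N) = (N + (2 - N))*(N - 4) = 2*(-4 + N) = -8 + 2*N)
f(V) = 0 (f(V) = (0*(V - 1*(-3)))*(-5) = (0*(V + 3))*(-5) = (0*(3 + V))*(-5) = 0*(-5) = 0)
f(n(3))² = 0² = 0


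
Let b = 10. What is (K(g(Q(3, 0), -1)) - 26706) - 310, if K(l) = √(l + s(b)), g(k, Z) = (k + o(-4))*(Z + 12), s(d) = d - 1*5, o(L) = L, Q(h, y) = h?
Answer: -27016 + I*√6 ≈ -27016.0 + 2.4495*I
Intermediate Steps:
s(d) = -5 + d (s(d) = d - 5 = -5 + d)
g(k, Z) = (-4 + k)*(12 + Z) (g(k, Z) = (k - 4)*(Z + 12) = (-4 + k)*(12 + Z))
K(l) = √(5 + l) (K(l) = √(l + (-5 + 10)) = √(l + 5) = √(5 + l))
(K(g(Q(3, 0), -1)) - 26706) - 310 = (√(5 + (-48 - 4*(-1) + 12*3 - 1*3)) - 26706) - 310 = (√(5 + (-48 + 4 + 36 - 3)) - 26706) - 310 = (√(5 - 11) - 26706) - 310 = (√(-6) - 26706) - 310 = (I*√6 - 26706) - 310 = (-26706 + I*√6) - 310 = -27016 + I*√6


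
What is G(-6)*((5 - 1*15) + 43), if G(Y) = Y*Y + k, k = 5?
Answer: 1353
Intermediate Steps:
G(Y) = 5 + Y² (G(Y) = Y*Y + 5 = Y² + 5 = 5 + Y²)
G(-6)*((5 - 1*15) + 43) = (5 + (-6)²)*((5 - 1*15) + 43) = (5 + 36)*((5 - 15) + 43) = 41*(-10 + 43) = 41*33 = 1353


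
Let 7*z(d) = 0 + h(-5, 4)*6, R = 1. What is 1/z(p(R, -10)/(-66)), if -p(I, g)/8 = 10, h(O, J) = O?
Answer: -7/30 ≈ -0.23333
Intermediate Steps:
p(I, g) = -80 (p(I, g) = -8*10 = -80)
z(d) = -30/7 (z(d) = (0 - 5*6)/7 = (0 - 30)/7 = (1/7)*(-30) = -30/7)
1/z(p(R, -10)/(-66)) = 1/(-30/7) = -7/30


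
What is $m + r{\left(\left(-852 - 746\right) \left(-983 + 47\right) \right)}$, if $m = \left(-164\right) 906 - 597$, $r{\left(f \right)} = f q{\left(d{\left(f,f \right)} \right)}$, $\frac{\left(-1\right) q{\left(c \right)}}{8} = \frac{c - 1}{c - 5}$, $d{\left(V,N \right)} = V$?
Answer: $- \frac{18120739486911}{1495723} \approx -1.2115 \cdot 10^{7}$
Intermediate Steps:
$q{\left(c \right)} = - \frac{8 \left(-1 + c\right)}{-5 + c}$ ($q{\left(c \right)} = - 8 \frac{c - 1}{c - 5} = - 8 \frac{-1 + c}{-5 + c} = - \frac{8 \left(-1 + c\right)}{-5 + c}$)
$r{\left(f \right)} = \frac{8 f \left(1 - f\right)}{-5 + f}$ ($r{\left(f \right)} = f \frac{8 \left(1 - f\right)}{-5 + f} = \frac{8 f \left(1 - f\right)}{-5 + f}$)
$m = -149181$ ($m = -148584 - 597 = -149181$)
$m + r{\left(\left(-852 - 746\right) \left(-983 + 47\right) \right)} = -149181 + \frac{8 \left(-852 - 746\right) \left(-983 + 47\right) \left(1 - \left(-852 - 746\right) \left(-983 + 47\right)\right)}{-5 + \left(-852 - 746\right) \left(-983 + 47\right)} = -149181 + \frac{8 \left(\left(-1598\right) \left(-936\right)\right) \left(1 - \left(-1598\right) \left(-936\right)\right)}{-5 - -1495728} = -149181 + 8 \cdot 1495728 \frac{1}{-5 + 1495728} \left(1 - 1495728\right) = -149181 + 8 \cdot 1495728 \cdot \frac{1}{1495723} \left(1 - 1495728\right) = -149181 + 8 \cdot 1495728 \cdot \frac{1}{1495723} \left(-1495727\right) = -149181 - \frac{17897606034048}{1495723} = - \frac{18120739486911}{1495723}$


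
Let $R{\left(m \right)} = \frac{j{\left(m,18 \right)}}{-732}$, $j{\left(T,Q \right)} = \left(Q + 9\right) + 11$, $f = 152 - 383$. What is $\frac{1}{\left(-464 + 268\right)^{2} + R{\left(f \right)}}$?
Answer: $\frac{366}{14060237} \approx 2.6031 \cdot 10^{-5}$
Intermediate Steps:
$f = -231$
$j{\left(T,Q \right)} = 20 + Q$ ($j{\left(T,Q \right)} = \left(9 + Q\right) + 11 = 20 + Q$)
$R{\left(m \right)} = - \frac{19}{366}$ ($R{\left(m \right)} = \frac{20 + 18}{-732} = 38 \left(- \frac{1}{732}\right) = - \frac{19}{366}$)
$\frac{1}{\left(-464 + 268\right)^{2} + R{\left(f \right)}} = \frac{1}{\left(-464 + 268\right)^{2} - \frac{19}{366}} = \frac{1}{\left(-196\right)^{2} - \frac{19}{366}} = \frac{1}{38416 - \frac{19}{366}} = \frac{1}{\frac{14060237}{366}} = \frac{366}{14060237}$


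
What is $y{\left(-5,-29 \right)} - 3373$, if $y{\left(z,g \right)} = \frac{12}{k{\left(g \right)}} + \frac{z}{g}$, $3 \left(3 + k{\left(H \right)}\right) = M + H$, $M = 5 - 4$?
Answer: $- \frac{3620088}{1073} \approx -3373.8$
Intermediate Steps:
$M = 1$
$k{\left(H \right)} = - \frac{8}{3} + \frac{H}{3}$ ($k{\left(H \right)} = -3 + \frac{1 + H}{3} = -3 + \left(\frac{1}{3} + \frac{H}{3}\right) = - \frac{8}{3} + \frac{H}{3}$)
$y{\left(z,g \right)} = \frac{12}{- \frac{8}{3} + \frac{g}{3}} + \frac{z}{g}$
$y{\left(-5,-29 \right)} - 3373 = \frac{36 \left(-29\right) - 5 \left(-8 - 29\right)}{\left(-29\right) \left(-8 - 29\right)} - 3373 = - \frac{-1044 - -185}{29 \left(-37\right)} - 3373 = \left(- \frac{1}{29}\right) \left(- \frac{1}{37}\right) \left(-1044 + 185\right) - 3373 = \left(- \frac{1}{29}\right) \left(- \frac{1}{37}\right) \left(-859\right) - 3373 = - \frac{859}{1073} - 3373 = - \frac{3620088}{1073}$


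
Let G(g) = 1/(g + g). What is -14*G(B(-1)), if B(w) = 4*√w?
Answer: 7*I/4 ≈ 1.75*I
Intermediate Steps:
G(g) = 1/(2*g)
-14*G(B(-1)) = -7/(4*√(-1)) = -7/(4*I) = -7*(-I/4) = -(-7)*I/4 = 7*I/4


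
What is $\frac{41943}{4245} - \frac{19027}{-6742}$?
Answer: $\frac{121183107}{9539930} \approx 12.703$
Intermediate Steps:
$\frac{41943}{4245} - \frac{19027}{-6742} = 41943 \cdot \frac{1}{4245} - - \frac{19027}{6742} = \frac{13981}{1415} + \frac{19027}{6742} = \frac{121183107}{9539930}$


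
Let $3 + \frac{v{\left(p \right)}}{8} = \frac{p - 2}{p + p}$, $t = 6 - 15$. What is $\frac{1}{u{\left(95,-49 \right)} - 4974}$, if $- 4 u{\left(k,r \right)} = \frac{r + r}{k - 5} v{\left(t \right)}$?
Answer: $- \frac{405}{2016577} \approx -0.00020084$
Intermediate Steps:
$t = -9$ ($t = 6 - 15 = -9$)
$v{\left(p \right)} = -24 + \frac{4 \left(-2 + p\right)}{p}$ ($v{\left(p \right)} = -24 + 8 \frac{p - 2}{p + p} = -24 + 8 \frac{-2 + p}{2 p} = -24 + \frac{4 \left(-2 + p\right)}{p}$)
$u{\left(k,r \right)} = \frac{86 r}{9 \left(-5 + k\right)}$ ($u{\left(k,r \right)} = - \frac{\frac{r + r}{k - 5} \left(-20 - \frac{8}{-9}\right)}{4} = - \frac{\frac{2 r}{-5 + k} \left(-20 - - \frac{8}{9}\right)}{4} = - \frac{\frac{2 r}{-5 + k} \left(-20 + \frac{8}{9}\right)}{4} = - \frac{\frac{2 r}{-5 + k} \left(- \frac{172}{9}\right)}{4} = - \frac{\left(- \frac{344}{9}\right) r \frac{1}{-5 + k}}{4} = \frac{86 r}{9 \left(-5 + k\right)}$)
$\frac{1}{u{\left(95,-49 \right)} - 4974} = \frac{1}{\frac{86}{9} \left(-49\right) \frac{1}{-5 + 95} - 4974} = \frac{1}{\frac{86}{9} \left(-49\right) \frac{1}{90} - 4974} = \frac{1}{- \frac{2107}{405} - 4974} = \frac{1}{- \frac{2016577}{405}} = - \frac{405}{2016577}$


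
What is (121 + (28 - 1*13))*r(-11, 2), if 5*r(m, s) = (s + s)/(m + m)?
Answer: -272/55 ≈ -4.9455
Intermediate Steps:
r(m, s) = s/(5*m) (r(m, s) = ((s + s)/(m + m))/5 = ((2*s)/((2*m)))/5 = ((2*s)*(1/(2*m)))/5 = (s/m)/5 = s/(5*m))
(121 + (28 - 1*13))*r(-11, 2) = (121 + (28 - 1*13))*((1/5)*2/(-11)) = (121 + (28 - 13))*((1/5)*2*(-1/11)) = (121 + 15)*(-2/55) = 136*(-2/55) = -272/55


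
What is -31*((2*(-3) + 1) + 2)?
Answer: 93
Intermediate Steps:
-31*((2*(-3) + 1) + 2) = -31*((-6 + 1) + 2) = -31*(-5 + 2) = -31*(-3) = 93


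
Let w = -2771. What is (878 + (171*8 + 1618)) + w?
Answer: 1093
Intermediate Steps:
(878 + (171*8 + 1618)) + w = (878 + (171*8 + 1618)) - 2771 = (878 + (1368 + 1618)) - 2771 = (878 + 2986) - 2771 = 3864 - 2771 = 1093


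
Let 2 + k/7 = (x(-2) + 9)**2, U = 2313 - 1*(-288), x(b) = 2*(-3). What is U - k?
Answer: 2552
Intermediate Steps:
x(b) = -6
U = 2601 (U = 2313 + 288 = 2601)
k = 49 (k = -14 + 7*(-6 + 9)**2 = -14 + 7*3**2 = -14 + 7*9 = -14 + 63 = 49)
U - k = 2601 - 1*49 = 2601 - 49 = 2552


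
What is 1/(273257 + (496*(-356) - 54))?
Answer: 1/96627 ≈ 1.0349e-5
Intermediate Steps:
1/(273257 + (496*(-356) - 54)) = 1/(273257 + (-176576 - 54)) = 1/(273257 - 176630) = 1/96627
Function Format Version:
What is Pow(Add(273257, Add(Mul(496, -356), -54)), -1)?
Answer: Rational(1, 96627) ≈ 1.0349e-5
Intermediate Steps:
Pow(Add(273257, Add(Mul(496, -356), -54)), -1) = Pow(Add(273257, Add(-176576, -54)), -1) = Pow(Add(273257, -176630), -1) = Pow(96627, -1) = Rational(1, 96627)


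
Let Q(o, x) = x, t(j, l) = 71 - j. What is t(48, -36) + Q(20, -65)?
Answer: -42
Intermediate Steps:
t(48, -36) + Q(20, -65) = (71 - 1*48) - 65 = (71 - 48) - 65 = 23 - 65 = -42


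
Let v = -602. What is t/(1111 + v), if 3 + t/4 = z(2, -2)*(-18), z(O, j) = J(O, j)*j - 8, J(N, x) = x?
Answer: 276/509 ≈ 0.54224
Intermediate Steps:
z(O, j) = -8 + j² (z(O, j) = j*j - 8 = j² - 8 = -8 + j²)
t = 276 (t = -12 + 4*((-8 + (-2)²)*(-18)) = -12 + 4*((-8 + 4)*(-18)) = -12 + 4*(-4*(-18)) = -12 + 4*72 = -12 + 288 = 276)
t/(1111 + v) = 276/(1111 - 602) = 276/509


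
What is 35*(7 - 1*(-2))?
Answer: 315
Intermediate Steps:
35*(7 - 1*(-2)) = 35*(7 + 2) = 35*9 = 315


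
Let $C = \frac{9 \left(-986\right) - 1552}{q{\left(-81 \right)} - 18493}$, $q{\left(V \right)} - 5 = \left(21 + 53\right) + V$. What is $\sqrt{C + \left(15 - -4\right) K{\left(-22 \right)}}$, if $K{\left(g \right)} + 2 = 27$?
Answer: $\frac{\sqrt{18074857305}}{6165} \approx 21.807$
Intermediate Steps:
$q{\left(V \right)} = 79 + V$ ($q{\left(V \right)} = 5 + \left(\left(21 + 53\right) + V\right) = 5 + \left(74 + V\right) = 79 + V$)
$K{\left(g \right)} = 25$ ($K{\left(g \right)} = -2 + 27 = 25$)
$C = \frac{10426}{18495}$ ($C = \frac{9 \left(-986\right) - 1552}{\left(79 - 81\right) - 18493} = \frac{-8874 - 1552}{-2 - 18493} = - \frac{10426}{-18495} = \left(-10426\right) \left(- \frac{1}{18495}\right) = \frac{10426}{18495} \approx 0.56372$)
$\sqrt{C + \left(15 - -4\right) K{\left(-22 \right)}} = \sqrt{\frac{10426}{18495} + \left(15 - -4\right) 25} = \sqrt{\frac{10426}{18495} + \left(15 + 4\right) 25} = \sqrt{\frac{10426}{18495} + 19 \cdot 25} = \sqrt{\frac{10426}{18495} + 475} = \sqrt{\frac{8795551}{18495}} = \frac{\sqrt{18074857305}}{6165}$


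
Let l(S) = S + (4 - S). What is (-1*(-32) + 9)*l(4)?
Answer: 164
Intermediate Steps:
l(S) = 4
(-1*(-32) + 9)*l(4) = (-1*(-32) + 9)*4 = (32 + 9)*4 = 41*4 = 164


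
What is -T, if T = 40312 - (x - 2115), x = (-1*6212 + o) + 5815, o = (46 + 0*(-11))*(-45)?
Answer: -44894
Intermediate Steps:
o = -2070 (o = (46 + 0)*(-45) = 46*(-45) = -2070)
x = -2467 (x = (-1*6212 - 2070) + 5815 = (-6212 - 2070) + 5815 = -8282 + 5815 = -2467)
T = 44894 (T = 40312 - (-2467 - 2115) = 40312 - 1*(-4582) = 40312 + 4582 = 44894)
-T = -1*44894 = -44894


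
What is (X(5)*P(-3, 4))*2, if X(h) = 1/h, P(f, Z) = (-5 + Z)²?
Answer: ⅖ ≈ 0.40000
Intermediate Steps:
(X(5)*P(-3, 4))*2 = ((-5 + 4)²/5)*2 = ((⅕)*(-1)²)*2 = ((⅕)*1)*2 = (⅕)*2 = ⅖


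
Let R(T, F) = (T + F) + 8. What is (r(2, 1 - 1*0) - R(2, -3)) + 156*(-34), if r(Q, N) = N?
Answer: -5310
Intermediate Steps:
R(T, F) = 8 + F + T (R(T, F) = (F + T) + 8 = 8 + F + T)
(r(2, 1 - 1*0) - R(2, -3)) + 156*(-34) = ((1 - 1*0) - (8 - 3 + 2)) + 156*(-34) = ((1 + 0) - 1*7) - 5304 = (1 - 7) - 5304 = -6 - 5304 = -5310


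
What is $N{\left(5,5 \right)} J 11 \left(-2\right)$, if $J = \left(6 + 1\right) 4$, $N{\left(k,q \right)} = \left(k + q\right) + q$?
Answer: $-9240$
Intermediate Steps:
$N{\left(k,q \right)} = k + 2 q$
$J = 28$ ($J = 7 \cdot 4 = 28$)
$N{\left(5,5 \right)} J 11 \left(-2\right) = \left(5 + 2 \cdot 5\right) 28 \cdot 11 \left(-2\right) = \left(5 + 10\right) 28 \left(-22\right) = 15 \cdot 28 \left(-22\right) = 420 \left(-22\right) = -9240$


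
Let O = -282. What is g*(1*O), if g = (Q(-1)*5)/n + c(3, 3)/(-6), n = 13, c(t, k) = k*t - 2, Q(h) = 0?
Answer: 329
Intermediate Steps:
c(t, k) = -2 + k*t
g = -7/6 (g = (0*5)/13 + (-2 + 3*3)/(-6) = 0*(1/13) + (-2 + 9)*(-⅙) = 0 + 7*(-⅙) = 0 - 7/6 = -7/6 ≈ -1.1667)
g*(1*O) = -7*(-282)/6 = -7/6*(-282) = 329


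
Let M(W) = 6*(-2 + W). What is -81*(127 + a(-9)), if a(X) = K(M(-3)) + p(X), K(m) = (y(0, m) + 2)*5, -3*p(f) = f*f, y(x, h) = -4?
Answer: -7290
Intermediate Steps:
M(W) = -12 + 6*W
p(f) = -f²/3 (p(f) = -f*f/3 = -f²/3)
K(m) = -10 (K(m) = (-4 + 2)*5 = -2*5 = -10)
a(X) = -10 - X²/3
-81*(127 + a(-9)) = -81*(127 + (-10 - ⅓*(-9)²)) = -81*(127 + (-10 - ⅓*81)) = -81*(127 + (-10 - 27)) = -81*(127 - 37) = -81*90 = -7290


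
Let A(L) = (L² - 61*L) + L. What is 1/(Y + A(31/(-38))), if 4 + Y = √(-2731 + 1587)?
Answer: 95109060/6723593809 - 4170272*I*√286/6723593809 ≈ 0.014146 - 0.010489*I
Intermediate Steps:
A(L) = L² - 60*L
Y = -4 + 2*I*√286 (Y = -4 + √(-2731 + 1587) = -4 + √(-1144) = -4 + 2*I*√286 ≈ -4.0 + 33.823*I)
1/(Y + A(31/(-38))) = 1/((-4 + 2*I*√286) + (31/(-38))*(-60 + 31/(-38))) = 1/((-4 + 2*I*√286) + (31*(-1/38))*(-60 + 31*(-1/38))) = 1/((-4 + 2*I*√286) - 31*(-60 - 31/38)/38) = 1/((-4 + 2*I*√286) - 31/38*(-2311/38)) = 1/((-4 + 2*I*√286) + 71641/1444) = 1/(65865/1444 + 2*I*√286)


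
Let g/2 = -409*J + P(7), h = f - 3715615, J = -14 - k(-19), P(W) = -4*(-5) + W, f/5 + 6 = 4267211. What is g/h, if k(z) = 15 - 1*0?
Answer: 11888/8810205 ≈ 0.0013493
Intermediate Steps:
k(z) = 15 (k(z) = 15 + 0 = 15)
f = 21336025 (f = -30 + 5*4267211 = -30 + 21336055 = 21336025)
P(W) = 20 + W
J = -29 (J = -14 - 1*15 = -14 - 15 = -29)
h = 17620410 (h = 21336025 - 3715615 = 17620410)
g = 23776 (g = 2*(-409*(-29) + (20 + 7)) = 2*(11861 + 27) = 2*11888 = 23776)
g/h = 23776/17620410 = 23776*(1/17620410) = 11888/8810205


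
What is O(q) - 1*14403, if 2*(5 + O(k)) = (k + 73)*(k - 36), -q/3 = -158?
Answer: 105385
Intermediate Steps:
q = 474 (q = -3*(-158) = 474)
O(k) = -5 + (-36 + k)*(73 + k)/2 (O(k) = -5 + ((k + 73)*(k - 36))/2 = -5 + ((73 + k)*(-36 + k))/2 = -5 + ((-36 + k)*(73 + k))/2 = -5 + (-36 + k)*(73 + k)/2)
O(q) - 1*14403 = (-1319 + (1/2)*474**2 + (37/2)*474) - 1*14403 = (-1319 + (1/2)*224676 + 8769) - 14403 = (-1319 + 112338 + 8769) - 14403 = 119788 - 14403 = 105385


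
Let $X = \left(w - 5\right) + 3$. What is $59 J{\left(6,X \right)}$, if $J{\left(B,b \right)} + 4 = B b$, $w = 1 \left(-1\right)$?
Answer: $-1298$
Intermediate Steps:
$w = -1$
$X = -3$ ($X = \left(-1 - 5\right) + 3 = -6 + 3 = -3$)
$J{\left(B,b \right)} = -4 + B b$
$59 J{\left(6,X \right)} = 59 \left(-4 + 6 \left(-3\right)\right) = 59 \left(-4 - 18\right) = 59 \left(-22\right) = -1298$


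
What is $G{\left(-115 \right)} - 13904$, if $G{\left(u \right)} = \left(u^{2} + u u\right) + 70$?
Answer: $12616$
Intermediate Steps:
$G{\left(u \right)} = 70 + 2 u^{2}$ ($G{\left(u \right)} = \left(u^{2} + u^{2}\right) + 70 = 2 u^{2} + 70 = 70 + 2 u^{2}$)
$G{\left(-115 \right)} - 13904 = \left(70 + 2 \left(-115\right)^{2}\right) - 13904 = \left(70 + 2 \cdot 13225\right) - 13904 = \left(70 + 26450\right) - 13904 = 26520 - 13904 = 12616$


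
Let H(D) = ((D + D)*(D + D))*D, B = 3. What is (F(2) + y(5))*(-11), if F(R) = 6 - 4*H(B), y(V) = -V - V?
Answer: 4796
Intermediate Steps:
y(V) = -2*V
H(D) = 4*D³ (H(D) = ((2*D)*(2*D))*D = (4*D²)*D = 4*D³)
F(R) = -426 (F(R) = 6 - 16*3³ = 6 - 16*27 = 6 - 4*108 = 6 - 432 = -426)
(F(2) + y(5))*(-11) = (-426 - 2*5)*(-11) = (-426 - 10)*(-11) = -436*(-11) = 4796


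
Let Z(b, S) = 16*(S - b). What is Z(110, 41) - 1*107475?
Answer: -108579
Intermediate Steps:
Z(b, S) = -16*b + 16*S
Z(110, 41) - 1*107475 = (-16*110 + 16*41) - 1*107475 = (-1760 + 656) - 107475 = -1104 - 107475 = -108579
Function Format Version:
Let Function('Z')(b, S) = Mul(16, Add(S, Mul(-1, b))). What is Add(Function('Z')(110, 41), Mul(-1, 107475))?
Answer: -108579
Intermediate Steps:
Function('Z')(b, S) = Add(Mul(-16, b), Mul(16, S))
Add(Function('Z')(110, 41), Mul(-1, 107475)) = Add(Add(Mul(-16, 110), Mul(16, 41)), Mul(-1, 107475)) = Add(Add(-1760, 656), -107475) = Add(-1104, -107475) = -108579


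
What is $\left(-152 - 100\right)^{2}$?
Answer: $63504$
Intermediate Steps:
$\left(-152 - 100\right)^{2} = \left(-252\right)^{2} = 63504$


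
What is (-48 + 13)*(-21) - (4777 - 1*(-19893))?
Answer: -23935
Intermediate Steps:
(-48 + 13)*(-21) - (4777 - 1*(-19893)) = -35*(-21) - (4777 + 19893) = 735 - 1*24670 = 735 - 24670 = -23935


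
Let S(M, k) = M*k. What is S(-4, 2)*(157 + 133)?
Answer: -2320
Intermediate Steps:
S(-4, 2)*(157 + 133) = (-4*2)*(157 + 133) = -8*290 = -2320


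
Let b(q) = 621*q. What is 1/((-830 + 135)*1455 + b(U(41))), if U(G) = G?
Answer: -1/985764 ≈ -1.0144e-6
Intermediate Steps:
1/((-830 + 135)*1455 + b(U(41))) = 1/((-830 + 135)*1455 + 621*41) = 1/(-695*1455 + 25461) = 1/(-1011225 + 25461) = 1/(-985764) = -1/985764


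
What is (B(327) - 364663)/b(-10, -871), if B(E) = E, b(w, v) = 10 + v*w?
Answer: -22771/545 ≈ -41.782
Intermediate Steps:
(B(327) - 364663)/b(-10, -871) = (327 - 364663)/(10 - 871*(-10)) = -364336/(10 + 8710) = -364336/8720 = -364336*1/8720 = -22771/545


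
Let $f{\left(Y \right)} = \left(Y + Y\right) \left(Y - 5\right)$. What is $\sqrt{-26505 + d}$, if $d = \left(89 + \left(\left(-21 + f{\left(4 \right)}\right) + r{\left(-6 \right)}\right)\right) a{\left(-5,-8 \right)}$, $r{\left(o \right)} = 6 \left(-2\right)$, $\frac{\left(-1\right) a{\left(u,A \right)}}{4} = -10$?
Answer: $i \sqrt{24585} \approx 156.8 i$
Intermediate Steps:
$a{\left(u,A \right)} = 40$ ($a{\left(u,A \right)} = \left(-4\right) \left(-10\right) = 40$)
$r{\left(o \right)} = -12$
$f{\left(Y \right)} = 2 Y \left(-5 + Y\right)$
$d = 1920$ ($d = \left(89 - \left(33 - 8 \left(-5 + 4\right)\right)\right) 40 = \left(89 - \left(33 + 8\right)\right) 40 = \left(89 - 41\right) 40 = 48 \cdot 40 = 1920$)
$\sqrt{-26505 + d} = \sqrt{-26505 + 1920} = \sqrt{-24585} = i \sqrt{24585}$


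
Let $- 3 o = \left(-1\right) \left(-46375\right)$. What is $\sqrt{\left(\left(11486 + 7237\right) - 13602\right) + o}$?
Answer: $\frac{2 i \sqrt{23259}}{3} \approx 101.67 i$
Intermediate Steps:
$o = - \frac{46375}{3}$ ($o = - \frac{\left(-1\right) \left(-46375\right)}{3} = \left(- \frac{1}{3}\right) 46375 = - \frac{46375}{3} \approx -15458.0$)
$\sqrt{\left(\left(11486 + 7237\right) - 13602\right) + o} = \sqrt{\left(\left(11486 + 7237\right) - 13602\right) - \frac{46375}{3}} = \sqrt{\left(18723 - 13602\right) - \frac{46375}{3}} = \sqrt{5121 - \frac{46375}{3}} = \sqrt{- \frac{31012}{3}} = \frac{2 i \sqrt{23259}}{3}$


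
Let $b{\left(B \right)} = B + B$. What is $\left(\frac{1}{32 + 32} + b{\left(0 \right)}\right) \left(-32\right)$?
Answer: $- \frac{1}{2} \approx -0.5$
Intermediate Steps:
$b{\left(B \right)} = 2 B$
$\left(\frac{1}{32 + 32} + b{\left(0 \right)}\right) \left(-32\right) = \left(\frac{1}{32 + 32} + 2 \cdot 0\right) \left(-32\right) = \left(\frac{1}{64} + 0\right) \left(-32\right) = \frac{1}{64} \left(-32\right) = - \frac{1}{2}$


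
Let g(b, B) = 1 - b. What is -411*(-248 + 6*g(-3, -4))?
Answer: 92064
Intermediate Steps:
-411*(-248 + 6*g(-3, -4)) = -411*(-248 + 6*(1 - 1*(-3))) = -411*(-248 + 6*(1 + 3)) = -411*(-248 + 6*4) = -411*(-248 + 24) = -411*(-224) = 92064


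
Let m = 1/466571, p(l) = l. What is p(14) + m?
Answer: 6531995/466571 ≈ 14.000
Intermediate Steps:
m = 1/466571 ≈ 2.1433e-6
p(14) + m = 14 + 1/466571 = 6531995/466571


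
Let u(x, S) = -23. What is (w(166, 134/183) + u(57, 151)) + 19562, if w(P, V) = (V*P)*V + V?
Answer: 657346789/33489 ≈ 19629.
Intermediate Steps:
w(P, V) = V + P*V² (w(P, V) = (P*V)*V + V = P*V² + V = V + P*V²)
(w(166, 134/183) + u(57, 151)) + 19562 = ((134/183)*(1 + 166*(134/183)) - 23) + 19562 = ((134*(1/183))*(1 + 166*(134*(1/183))) - 23) + 19562 = (134*(1 + 166*(134/183))/183 - 23) + 19562 = (134*(1 + 22244/183)/183 - 23) + 19562 = ((134/183)*(22427/183) - 23) + 19562 = (3005218/33489 - 23) + 19562 = 2234971/33489 + 19562 = 657346789/33489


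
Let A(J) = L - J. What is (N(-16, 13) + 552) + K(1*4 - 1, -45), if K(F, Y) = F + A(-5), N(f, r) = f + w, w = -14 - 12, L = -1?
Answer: 517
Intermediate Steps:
w = -26
A(J) = -1 - J
N(f, r) = -26 + f (N(f, r) = f - 26 = -26 + f)
K(F, Y) = 4 + F (K(F, Y) = F + (-1 - 1*(-5)) = F + (-1 + 5) = F + 4 = 4 + F)
(N(-16, 13) + 552) + K(1*4 - 1, -45) = ((-26 - 16) + 552) + (4 + (1*4 - 1)) = (-42 + 552) + (4 + (4 - 1)) = 510 + (4 + 3) = 510 + 7 = 517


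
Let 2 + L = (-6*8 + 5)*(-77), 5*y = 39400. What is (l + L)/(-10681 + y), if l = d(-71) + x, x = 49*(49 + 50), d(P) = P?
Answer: -8089/2801 ≈ -2.8879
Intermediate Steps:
y = 7880 (y = (⅕)*39400 = 7880)
x = 4851 (x = 49*99 = 4851)
L = 3309 (L = -2 + (-6*8 + 5)*(-77) = -2 + (-48 + 5)*(-77) = -2 - 43*(-77) = -2 + 3311 = 3309)
l = 4780 (l = -71 + 4851 = 4780)
(l + L)/(-10681 + y) = (4780 + 3309)/(-10681 + 7880) = 8089/(-2801) = 8089*(-1/2801) = -8089/2801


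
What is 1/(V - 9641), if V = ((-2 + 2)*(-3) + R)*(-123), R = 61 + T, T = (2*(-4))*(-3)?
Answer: -1/20096 ≈ -4.9761e-5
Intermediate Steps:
T = 24 (T = -8*(-3) = 24)
R = 85 (R = 61 + 24 = 85)
V = -10455 (V = ((-2 + 2)*(-3) + 85)*(-123) = (0*(-3) + 85)*(-123) = (0 + 85)*(-123) = 85*(-123) = -10455)
1/(V - 9641) = 1/(-10455 - 9641) = 1/(-20096) = -1/20096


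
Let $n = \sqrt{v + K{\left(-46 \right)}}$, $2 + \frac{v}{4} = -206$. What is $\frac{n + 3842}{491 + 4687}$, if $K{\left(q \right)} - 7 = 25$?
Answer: $\frac{1921}{2589} + \frac{10 i \sqrt{2}}{2589} \approx 0.74199 + 0.0054624 i$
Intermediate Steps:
$v = -832$ ($v = -8 + 4 \left(-206\right) = -8 - 824 = -832$)
$K{\left(q \right)} = 32$ ($K{\left(q \right)} = 7 + 25 = 32$)
$n = 20 i \sqrt{2}$ ($n = \sqrt{-832 + 32} = \sqrt{-800} = 20 i \sqrt{2} \approx 28.284 i$)
$\frac{n + 3842}{491 + 4687} = \frac{20 i \sqrt{2} + 3842}{491 + 4687} = \frac{3842 + 20 i \sqrt{2}}{5178} = \left(3842 + 20 i \sqrt{2}\right) \frac{1}{5178} = \frac{1921}{2589} + \frac{10 i \sqrt{2}}{2589}$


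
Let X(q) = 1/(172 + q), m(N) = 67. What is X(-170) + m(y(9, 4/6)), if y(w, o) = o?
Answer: 135/2 ≈ 67.500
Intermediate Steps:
X(-170) + m(y(9, 4/6)) = 1/(172 - 170) + 67 = 1/2 + 67 = ½ + 67 = 135/2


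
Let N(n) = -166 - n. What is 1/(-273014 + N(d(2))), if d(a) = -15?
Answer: -1/273165 ≈ -3.6608e-6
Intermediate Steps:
1/(-273014 + N(d(2))) = 1/(-273014 + (-166 - 1*(-15))) = 1/(-273014 + (-166 + 15)) = 1/(-273014 - 151) = 1/(-273165) = -1/273165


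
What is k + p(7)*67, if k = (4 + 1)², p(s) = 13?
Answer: 896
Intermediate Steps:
k = 25 (k = 5² = 25)
k + p(7)*67 = 25 + 13*67 = 25 + 871 = 896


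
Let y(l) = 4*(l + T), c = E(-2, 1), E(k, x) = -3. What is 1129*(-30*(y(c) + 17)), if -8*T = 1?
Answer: -152415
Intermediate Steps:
T = -⅛ (T = -⅛*1 = -⅛ ≈ -0.12500)
c = -3
y(l) = -½ + 4*l (y(l) = 4*(l - ⅛) = 4*(-⅛ + l) = -½ + 4*l)
1129*(-30*(y(c) + 17)) = 1129*(-30*((-½ + 4*(-3)) + 17)) = 1129*(-30*((-½ - 12) + 17)) = 1129*(-30*(-25/2 + 17)) = 1129*(-30*9/2) = 1129*(-135) = -152415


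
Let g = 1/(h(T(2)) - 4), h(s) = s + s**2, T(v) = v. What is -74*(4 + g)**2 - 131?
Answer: -3259/2 ≈ -1629.5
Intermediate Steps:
g = 1/2 (g = 1/(2*(1 + 2) - 4) = 1/(2*3 - 4) = 1/(6 - 4) = 1/2 ≈ 0.50000)
-74*(4 + g)**2 - 131 = -74*(4 + 1/2)**2 - 131 = -74*(9/2)**2 - 131 = -74*81/4 - 131 = -2997/2 - 131 = -3259/2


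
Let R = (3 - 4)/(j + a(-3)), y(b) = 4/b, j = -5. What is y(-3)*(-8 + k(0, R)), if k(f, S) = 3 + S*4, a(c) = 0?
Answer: 28/5 ≈ 5.6000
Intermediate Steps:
R = ⅕ (R = (3 - 4)/(-5 + 0) = -1/(-5) = -1*(-⅕) = ⅕ ≈ 0.20000)
k(f, S) = 3 + 4*S
y(-3)*(-8 + k(0, R)) = (4/(-3))*(-8 + (3 + 4*(⅕))) = (4*(-⅓))*(-8 + (3 + ⅘)) = -4*(-8 + 19/5)/3 = -4/3*(-21/5) = 28/5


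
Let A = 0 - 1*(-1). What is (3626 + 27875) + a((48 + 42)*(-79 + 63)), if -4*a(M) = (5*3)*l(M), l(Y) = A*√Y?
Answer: 31501 - 45*I*√10 ≈ 31501.0 - 142.3*I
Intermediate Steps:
A = 1 (A = 0 + 1 = 1)
l(Y) = √Y (l(Y) = 1*√Y = √Y)
a(M) = -15*√M/4 (a(M) = -5*3*√M/4 = -15*√M/4)
(3626 + 27875) + a((48 + 42)*(-79 + 63)) = (3626 + 27875) - 15*√(-79 + 63)*√(48 + 42)/4 = 31501 - 15*12*I*√10/4 = 31501 - 45*I*√10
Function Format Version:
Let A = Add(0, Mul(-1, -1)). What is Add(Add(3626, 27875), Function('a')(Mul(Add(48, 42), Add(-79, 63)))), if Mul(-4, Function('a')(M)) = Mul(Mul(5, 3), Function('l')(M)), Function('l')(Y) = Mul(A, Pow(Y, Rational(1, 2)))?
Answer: Add(31501, Mul(-45, I, Pow(10, Rational(1, 2)))) ≈ Add(31501., Mul(-142.30, I))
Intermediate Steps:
A = 1 (A = Add(0, 1) = 1)
Function('l')(Y) = Pow(Y, Rational(1, 2)) (Function('l')(Y) = Mul(1, Pow(Y, Rational(1, 2))) = Pow(Y, Rational(1, 2)))
Function('a')(M) = Mul(Rational(-15, 4), Pow(M, Rational(1, 2))) (Function('a')(M) = Mul(Rational(-1, 4), Mul(Mul(5, 3), Pow(M, Rational(1, 2)))) = Mul(Rational(-1, 4), Mul(15, Pow(M, Rational(1, 2)))) = Mul(Rational(-15, 4), Pow(M, Rational(1, 2))))
Add(Add(3626, 27875), Function('a')(Mul(Add(48, 42), Add(-79, 63)))) = Add(Add(3626, 27875), Mul(Rational(-15, 4), Pow(Mul(Add(48, 42), Add(-79, 63)), Rational(1, 2)))) = Add(31501, Mul(Rational(-15, 4), Pow(Mul(90, -16), Rational(1, 2)))) = Add(31501, Mul(Rational(-15, 4), Pow(-1440, Rational(1, 2)))) = Add(31501, Mul(Rational(-15, 4), Mul(12, I, Pow(10, Rational(1, 2))))) = Add(31501, Mul(-45, I, Pow(10, Rational(1, 2))))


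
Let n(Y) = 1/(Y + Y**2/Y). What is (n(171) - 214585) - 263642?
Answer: -163553633/342 ≈ -4.7823e+5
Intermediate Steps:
n(Y) = 1/(2*Y) (n(Y) = 1/(Y + Y) = 1/(2*Y))
(n(171) - 214585) - 263642 = ((1/2)/171 - 214585) - 263642 = ((1/2)*(1/171) - 214585) - 263642 = (1/342 - 214585) - 263642 = -73388069/342 - 263642 = -163553633/342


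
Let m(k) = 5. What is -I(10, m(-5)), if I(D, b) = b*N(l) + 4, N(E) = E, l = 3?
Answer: -19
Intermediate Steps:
I(D, b) = 4 + 3*b (I(D, b) = b*3 + 4 = 3*b + 4 = 4 + 3*b)
-I(10, m(-5)) = -(4 + 3*5) = -(4 + 15) = -1*19 = -19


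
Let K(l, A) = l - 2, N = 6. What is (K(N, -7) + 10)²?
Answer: 196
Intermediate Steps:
K(l, A) = -2 + l
(K(N, -7) + 10)² = ((-2 + 6) + 10)² = (4 + 10)² = 14² = 196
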